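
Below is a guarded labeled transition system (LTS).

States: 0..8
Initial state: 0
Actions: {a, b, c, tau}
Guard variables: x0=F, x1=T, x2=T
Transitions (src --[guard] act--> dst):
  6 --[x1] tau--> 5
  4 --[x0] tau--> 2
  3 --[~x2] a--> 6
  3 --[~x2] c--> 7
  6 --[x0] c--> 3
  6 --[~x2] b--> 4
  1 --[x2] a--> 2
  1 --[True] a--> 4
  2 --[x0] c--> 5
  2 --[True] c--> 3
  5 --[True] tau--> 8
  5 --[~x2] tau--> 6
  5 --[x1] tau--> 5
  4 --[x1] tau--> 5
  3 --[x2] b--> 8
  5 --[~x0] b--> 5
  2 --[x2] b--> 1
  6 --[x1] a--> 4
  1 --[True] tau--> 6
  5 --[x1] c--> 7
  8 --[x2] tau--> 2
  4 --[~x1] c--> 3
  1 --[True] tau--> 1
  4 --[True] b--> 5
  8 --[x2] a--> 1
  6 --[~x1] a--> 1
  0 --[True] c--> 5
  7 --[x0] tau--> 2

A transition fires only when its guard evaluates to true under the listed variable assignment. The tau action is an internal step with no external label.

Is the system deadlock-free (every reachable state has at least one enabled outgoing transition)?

Reach set: {0,1,2,3,4,5,6,7,8}
  0: c→5  [deg 1]
  1: a→2  a→4  tau→1  tau→6  [deg 4]
  2: b→1  c→3  [deg 2]
  3: b→8  [deg 1]
  4: b→5  tau→5  [deg 2]
  5: b→5  c→7  tau→5  tau→8  [deg 4]
  6: a→4  tau→5  [deg 2]
  7: ∅  [deadlock]
  8: a→1  tau→2  [deg 2]
Path to 7: c·c

Answer: DEADLOCK at state 7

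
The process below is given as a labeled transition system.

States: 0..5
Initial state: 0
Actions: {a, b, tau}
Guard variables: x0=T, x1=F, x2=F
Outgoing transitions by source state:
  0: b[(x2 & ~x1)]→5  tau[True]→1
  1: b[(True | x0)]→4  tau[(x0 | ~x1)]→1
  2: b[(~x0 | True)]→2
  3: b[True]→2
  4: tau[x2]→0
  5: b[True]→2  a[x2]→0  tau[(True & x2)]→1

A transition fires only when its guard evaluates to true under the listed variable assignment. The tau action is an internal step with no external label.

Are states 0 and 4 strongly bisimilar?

Answer: NOT BISIMILAR

Trace:
Bisimulation quotient by refinement:
  round 0: {{0,1,2,3,4,5}}
  round 1: {{0},{1},{2,3,5},{4}}
stable after 2 split(s): 4 block(s)
0∈{0}, 4∈{4}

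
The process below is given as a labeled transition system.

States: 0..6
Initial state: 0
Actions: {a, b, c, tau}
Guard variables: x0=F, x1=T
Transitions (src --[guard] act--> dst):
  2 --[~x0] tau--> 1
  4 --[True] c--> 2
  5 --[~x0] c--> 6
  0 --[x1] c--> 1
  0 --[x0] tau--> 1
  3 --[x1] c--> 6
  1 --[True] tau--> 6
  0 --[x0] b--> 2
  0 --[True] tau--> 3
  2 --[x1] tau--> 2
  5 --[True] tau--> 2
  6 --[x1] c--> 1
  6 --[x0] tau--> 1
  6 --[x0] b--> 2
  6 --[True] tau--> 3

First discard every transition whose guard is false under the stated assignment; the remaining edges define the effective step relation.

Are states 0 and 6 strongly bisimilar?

Answer: BISIMILAR

Working:
Compute ~ classes (split until stable):
  P[0] = {{0,1,2,3,4,5,6}}
  P[1] = {{0,5,6},{1,2},{3,4}}
  P[2] = {{0,6},{1},{2},{3},{4},{5}}
stable after 3 split(s): 6 block(s)
class of 0: {0,6}; class of 6: {0,6}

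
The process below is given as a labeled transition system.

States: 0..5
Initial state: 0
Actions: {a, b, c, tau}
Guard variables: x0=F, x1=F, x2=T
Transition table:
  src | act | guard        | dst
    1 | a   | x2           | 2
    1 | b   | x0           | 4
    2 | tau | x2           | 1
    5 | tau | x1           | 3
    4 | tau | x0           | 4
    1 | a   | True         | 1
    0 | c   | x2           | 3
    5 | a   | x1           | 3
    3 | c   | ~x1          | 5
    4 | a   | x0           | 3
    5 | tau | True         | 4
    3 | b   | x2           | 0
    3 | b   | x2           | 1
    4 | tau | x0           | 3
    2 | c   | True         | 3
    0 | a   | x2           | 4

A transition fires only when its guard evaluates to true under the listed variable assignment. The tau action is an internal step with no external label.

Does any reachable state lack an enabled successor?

Reach set: {0,1,2,3,4,5}
  0: a→4  c→3  [2 out]
  1: a→1  a→2  [2 out]
  2: c→3  tau→1  [2 out]
  3: b→0  b→1  c→5  [3 out]
  4: ∅  [STUCK]
  5: tau→4  [1 out]
witness 4: a

Answer: DEADLOCK at state 4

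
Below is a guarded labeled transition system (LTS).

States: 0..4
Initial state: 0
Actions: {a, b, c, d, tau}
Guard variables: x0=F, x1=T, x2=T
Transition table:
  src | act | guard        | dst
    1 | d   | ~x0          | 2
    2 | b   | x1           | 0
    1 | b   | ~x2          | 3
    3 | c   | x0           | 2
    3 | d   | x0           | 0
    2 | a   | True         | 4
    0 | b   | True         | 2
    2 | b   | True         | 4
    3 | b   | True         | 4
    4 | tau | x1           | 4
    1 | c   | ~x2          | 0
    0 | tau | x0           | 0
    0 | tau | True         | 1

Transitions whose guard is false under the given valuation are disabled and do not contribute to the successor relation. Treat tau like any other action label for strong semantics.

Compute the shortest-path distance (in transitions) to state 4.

Layered search for 4:
  L0 = {0}
  L1 = {1,2}
  L2 = {4}
4 enters at depth 2; path b·a

Answer: 2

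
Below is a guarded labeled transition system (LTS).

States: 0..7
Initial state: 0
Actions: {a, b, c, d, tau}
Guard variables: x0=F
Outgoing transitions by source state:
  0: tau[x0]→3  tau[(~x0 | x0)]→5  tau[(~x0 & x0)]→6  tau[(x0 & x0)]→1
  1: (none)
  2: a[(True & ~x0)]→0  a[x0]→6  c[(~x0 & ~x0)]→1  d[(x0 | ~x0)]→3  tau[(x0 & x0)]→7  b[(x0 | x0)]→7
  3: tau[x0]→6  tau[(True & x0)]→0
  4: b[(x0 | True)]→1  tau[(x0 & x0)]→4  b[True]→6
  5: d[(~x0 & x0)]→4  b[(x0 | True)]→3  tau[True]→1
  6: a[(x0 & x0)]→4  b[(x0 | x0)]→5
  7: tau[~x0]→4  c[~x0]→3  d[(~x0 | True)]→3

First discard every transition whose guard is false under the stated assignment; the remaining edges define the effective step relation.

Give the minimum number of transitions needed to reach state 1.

Answer: 2

Trace:
Breadth-first toward 1:
  depth 0: {0}
  depth 1: {5}
  depth 2: {1,3}
depth(1)=2, e.g. tau·tau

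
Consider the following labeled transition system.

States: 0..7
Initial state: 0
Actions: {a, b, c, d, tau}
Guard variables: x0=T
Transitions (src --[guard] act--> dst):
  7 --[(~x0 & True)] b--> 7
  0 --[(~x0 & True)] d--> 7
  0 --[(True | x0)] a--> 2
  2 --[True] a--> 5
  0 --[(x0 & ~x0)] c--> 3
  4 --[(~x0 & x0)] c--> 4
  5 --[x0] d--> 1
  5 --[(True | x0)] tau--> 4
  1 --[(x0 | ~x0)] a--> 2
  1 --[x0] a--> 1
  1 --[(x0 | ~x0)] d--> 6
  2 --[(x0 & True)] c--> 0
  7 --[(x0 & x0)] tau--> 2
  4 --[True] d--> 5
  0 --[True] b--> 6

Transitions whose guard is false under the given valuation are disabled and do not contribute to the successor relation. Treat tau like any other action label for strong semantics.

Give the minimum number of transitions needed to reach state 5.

Answer: 2

Trace:
Layered search for 5:
  depth 0: {0}
  depth 1: {2,6}
  depth 2: {5}
5 enters at depth 2; path a·a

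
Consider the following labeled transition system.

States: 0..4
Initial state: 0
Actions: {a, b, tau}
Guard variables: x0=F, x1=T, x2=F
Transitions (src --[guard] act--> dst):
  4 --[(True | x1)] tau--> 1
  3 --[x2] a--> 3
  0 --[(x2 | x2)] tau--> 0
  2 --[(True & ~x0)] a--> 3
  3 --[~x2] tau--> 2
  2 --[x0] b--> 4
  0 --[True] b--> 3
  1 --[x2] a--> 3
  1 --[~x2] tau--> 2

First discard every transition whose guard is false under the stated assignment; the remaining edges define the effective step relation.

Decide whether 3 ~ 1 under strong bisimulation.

Bisimulation quotient by refinement:
  round 0: {{0,1,2,3,4}}
  round 1: {{0},{1,3,4},{2}}
  round 2: {{0},{1,3},{2},{4}}
Fixed point at round 3; 4 class(es).
class of 3: {1,3}; class of 1: {1,3}

Answer: BISIMILAR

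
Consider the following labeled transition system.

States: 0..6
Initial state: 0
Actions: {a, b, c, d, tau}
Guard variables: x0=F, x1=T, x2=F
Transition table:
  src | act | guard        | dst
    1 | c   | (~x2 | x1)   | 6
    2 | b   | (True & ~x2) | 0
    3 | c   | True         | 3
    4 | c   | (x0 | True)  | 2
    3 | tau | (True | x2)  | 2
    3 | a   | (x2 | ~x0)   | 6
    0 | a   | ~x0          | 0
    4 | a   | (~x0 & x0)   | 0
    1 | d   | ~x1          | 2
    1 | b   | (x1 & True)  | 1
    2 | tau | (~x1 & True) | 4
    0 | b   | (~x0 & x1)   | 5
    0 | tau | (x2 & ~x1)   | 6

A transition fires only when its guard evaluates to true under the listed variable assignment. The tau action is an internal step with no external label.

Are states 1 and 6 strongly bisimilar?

Bisimulation quotient by refinement:
  π0 = {{0,1,2,3,4,5,6}}
  π1 = {{0},{1},{2},{3},{4},{5,6}}
6 equivalence class(es) (converged in 2)
[1]={1}  [6]={5,6}

Answer: NOT BISIMILAR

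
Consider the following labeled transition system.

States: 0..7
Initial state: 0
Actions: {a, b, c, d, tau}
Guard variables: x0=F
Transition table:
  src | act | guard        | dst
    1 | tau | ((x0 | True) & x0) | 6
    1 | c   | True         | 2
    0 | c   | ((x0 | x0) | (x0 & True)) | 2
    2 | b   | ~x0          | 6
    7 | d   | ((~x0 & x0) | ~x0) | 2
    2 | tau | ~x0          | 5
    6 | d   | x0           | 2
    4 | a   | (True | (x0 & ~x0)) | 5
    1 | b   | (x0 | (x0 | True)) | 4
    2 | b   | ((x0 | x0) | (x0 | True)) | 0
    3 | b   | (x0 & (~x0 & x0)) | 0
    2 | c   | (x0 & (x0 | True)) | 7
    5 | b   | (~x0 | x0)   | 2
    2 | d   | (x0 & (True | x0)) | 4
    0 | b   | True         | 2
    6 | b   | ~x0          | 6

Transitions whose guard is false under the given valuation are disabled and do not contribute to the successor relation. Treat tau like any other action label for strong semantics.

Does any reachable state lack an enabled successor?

Answer: DEADLOCK-FREE

Working:
Reachable = {0,2,5,6}
  0: b→2  [deg 1]
  2: b→0  b→6  tau→5  [deg 3]
  5: b→2  [deg 1]
  6: b→6  [deg 1]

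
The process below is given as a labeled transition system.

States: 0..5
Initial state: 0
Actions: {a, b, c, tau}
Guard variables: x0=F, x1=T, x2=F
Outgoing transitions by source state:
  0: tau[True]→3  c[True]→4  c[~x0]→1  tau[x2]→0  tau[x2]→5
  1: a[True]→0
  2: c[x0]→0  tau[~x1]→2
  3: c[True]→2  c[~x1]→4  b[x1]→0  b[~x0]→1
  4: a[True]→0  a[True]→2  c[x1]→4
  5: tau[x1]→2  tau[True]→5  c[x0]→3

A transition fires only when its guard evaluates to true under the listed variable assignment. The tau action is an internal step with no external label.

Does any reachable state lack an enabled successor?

Answer: DEADLOCK at state 2

Working:
Reachable = {0,1,2,3,4}
  0: c→1  c→4  tau→3  [deg 3]
  1: a→0  [deg 1]
  2: ∅  [STUCK]
  3: b→0  b→1  c→2  [deg 3]
  4: a→0  a→2  c→4  [deg 3]
trace reaching 2: tau·c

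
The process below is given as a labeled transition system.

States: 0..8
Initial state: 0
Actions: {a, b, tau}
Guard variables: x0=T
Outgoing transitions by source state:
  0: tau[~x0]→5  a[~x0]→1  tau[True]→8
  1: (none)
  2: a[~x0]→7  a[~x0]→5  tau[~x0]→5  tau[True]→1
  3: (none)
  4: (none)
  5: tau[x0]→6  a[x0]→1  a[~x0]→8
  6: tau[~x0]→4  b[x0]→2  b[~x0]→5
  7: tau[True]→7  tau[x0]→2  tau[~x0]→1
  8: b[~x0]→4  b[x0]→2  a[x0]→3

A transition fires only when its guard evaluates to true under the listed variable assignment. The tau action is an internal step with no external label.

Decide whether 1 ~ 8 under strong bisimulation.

Refine partition for ~:
  π0 = {{0,1,2,3,4,5,6,7,8}}
  π1 = {{0,2,7},{1,3,4},{5},{6},{8}}
  π2 = {{0},{1,3,4},{2},{5},{6},{7},{8}}
7 equivalence class(es) (converged in 3)
1∈{1,3,4}, 8∈{8}

Answer: NOT BISIMILAR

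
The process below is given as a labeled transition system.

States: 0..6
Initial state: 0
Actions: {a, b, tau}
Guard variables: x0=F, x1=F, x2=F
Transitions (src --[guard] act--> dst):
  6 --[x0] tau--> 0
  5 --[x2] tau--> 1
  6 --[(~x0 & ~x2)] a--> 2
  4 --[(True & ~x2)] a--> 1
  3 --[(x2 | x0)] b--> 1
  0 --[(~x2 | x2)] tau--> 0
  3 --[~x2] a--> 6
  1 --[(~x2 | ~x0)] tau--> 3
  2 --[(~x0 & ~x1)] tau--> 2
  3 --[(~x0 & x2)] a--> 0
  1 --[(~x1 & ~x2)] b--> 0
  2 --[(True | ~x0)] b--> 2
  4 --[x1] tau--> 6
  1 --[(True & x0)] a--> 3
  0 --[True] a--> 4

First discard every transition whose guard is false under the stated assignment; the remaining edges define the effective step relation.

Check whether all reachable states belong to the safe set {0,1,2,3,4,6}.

Answer: INVARIANT HOLDS

Analysis:
Inv-set: {0,1,2,3,4,6}
Reachable = {0,1,2,3,4,6}
  0: safe
  1: safe
  2: safe
  3: safe
  4: safe
  6: safe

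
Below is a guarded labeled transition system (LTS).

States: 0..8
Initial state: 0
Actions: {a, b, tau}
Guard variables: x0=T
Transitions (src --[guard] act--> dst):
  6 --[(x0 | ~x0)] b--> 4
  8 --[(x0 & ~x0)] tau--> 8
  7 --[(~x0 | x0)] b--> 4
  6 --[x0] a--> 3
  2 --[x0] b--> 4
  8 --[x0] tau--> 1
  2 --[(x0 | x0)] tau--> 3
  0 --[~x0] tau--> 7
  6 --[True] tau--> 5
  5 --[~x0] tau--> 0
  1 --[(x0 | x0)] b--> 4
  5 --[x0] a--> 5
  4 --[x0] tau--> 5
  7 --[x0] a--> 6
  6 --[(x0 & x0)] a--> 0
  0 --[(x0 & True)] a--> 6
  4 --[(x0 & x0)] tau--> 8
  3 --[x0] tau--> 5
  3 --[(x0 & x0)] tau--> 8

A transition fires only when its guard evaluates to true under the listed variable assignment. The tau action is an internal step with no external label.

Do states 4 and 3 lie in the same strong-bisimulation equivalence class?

Refine partition for ~:
  round 0: {{0,1,2,3,4,5,6,7,8}}
  round 1: {{0,5},{1},{2},{3,4,8},{6},{7}}
  round 2: {{0},{1},{2},{3,4},{5},{6},{7},{8}}
Fixed point at round 3; 8 class(es).
4∈{3,4}, 3∈{3,4}

Answer: BISIMILAR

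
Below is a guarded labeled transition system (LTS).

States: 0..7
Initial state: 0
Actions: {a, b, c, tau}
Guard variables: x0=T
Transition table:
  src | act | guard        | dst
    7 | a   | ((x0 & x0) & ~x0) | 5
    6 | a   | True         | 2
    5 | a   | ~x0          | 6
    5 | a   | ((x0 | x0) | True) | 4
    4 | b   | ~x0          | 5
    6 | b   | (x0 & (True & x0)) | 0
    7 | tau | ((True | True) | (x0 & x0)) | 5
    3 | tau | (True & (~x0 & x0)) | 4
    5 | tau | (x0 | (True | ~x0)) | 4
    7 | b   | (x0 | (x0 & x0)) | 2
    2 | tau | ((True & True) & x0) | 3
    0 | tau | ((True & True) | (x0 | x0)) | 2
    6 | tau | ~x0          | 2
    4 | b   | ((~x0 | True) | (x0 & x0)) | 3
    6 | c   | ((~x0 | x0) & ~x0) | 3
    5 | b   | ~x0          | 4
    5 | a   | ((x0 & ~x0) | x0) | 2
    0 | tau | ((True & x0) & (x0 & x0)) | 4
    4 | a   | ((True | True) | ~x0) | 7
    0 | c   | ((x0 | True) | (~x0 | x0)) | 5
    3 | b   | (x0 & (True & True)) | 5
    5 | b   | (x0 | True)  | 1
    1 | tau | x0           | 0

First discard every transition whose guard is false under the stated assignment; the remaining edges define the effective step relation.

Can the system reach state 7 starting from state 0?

16 transition(s) survive guard evaluation.
Layer 0: {0}
Layer 1: {2,4,5}  cumulative {0,2,4,5}
Layer 2: {1,3,7}  cumulative {0,1,2,3,4,5,7}
Reachable = {0,1,2,3,4,5,7}
witness 7: tau·a

Answer: REACHABLE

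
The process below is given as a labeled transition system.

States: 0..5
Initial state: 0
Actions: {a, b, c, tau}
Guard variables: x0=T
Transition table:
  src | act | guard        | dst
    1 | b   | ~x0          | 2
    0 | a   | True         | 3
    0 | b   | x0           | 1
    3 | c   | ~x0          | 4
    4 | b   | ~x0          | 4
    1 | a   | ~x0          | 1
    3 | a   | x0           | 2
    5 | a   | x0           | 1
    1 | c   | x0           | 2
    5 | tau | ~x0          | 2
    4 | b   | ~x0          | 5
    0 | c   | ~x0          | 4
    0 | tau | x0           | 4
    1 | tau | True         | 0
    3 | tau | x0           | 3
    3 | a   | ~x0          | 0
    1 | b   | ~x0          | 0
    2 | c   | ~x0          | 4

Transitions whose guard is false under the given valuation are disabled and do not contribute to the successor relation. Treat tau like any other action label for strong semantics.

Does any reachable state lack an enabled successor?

Answer: DEADLOCK at state 2

Trace:
R = {0,1,2,3,4}
  0: a→3  b→1  tau→4  [3 exit(s)]
  1: c→2  tau→0  [2 exit(s)]
  2: ∅  [no exit]
  3: a→2  tau→3  [2 exit(s)]
  4: ∅  [no exit]
trace reaching 2: a·a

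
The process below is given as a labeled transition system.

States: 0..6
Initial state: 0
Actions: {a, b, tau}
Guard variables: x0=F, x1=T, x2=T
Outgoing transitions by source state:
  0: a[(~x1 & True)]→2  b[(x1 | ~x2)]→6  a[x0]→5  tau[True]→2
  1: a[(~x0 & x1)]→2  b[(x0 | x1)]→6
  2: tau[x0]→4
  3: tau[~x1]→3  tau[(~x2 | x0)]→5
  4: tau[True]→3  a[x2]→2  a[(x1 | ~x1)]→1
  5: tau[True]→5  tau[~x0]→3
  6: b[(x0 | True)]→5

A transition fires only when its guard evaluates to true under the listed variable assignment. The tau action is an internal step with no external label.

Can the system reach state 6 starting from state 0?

Answer: REACHABLE

Working:
After dropping false guards: 10 live edges.
L0 = {0}
L1 = {2,6}  cumulative {0,2,6}
L2 = {5}  cumulative {0,2,5,6}
L3 = {3}  cumulative {0,2,3,5,6}
R = {0,2,3,5,6}
Path to 6: b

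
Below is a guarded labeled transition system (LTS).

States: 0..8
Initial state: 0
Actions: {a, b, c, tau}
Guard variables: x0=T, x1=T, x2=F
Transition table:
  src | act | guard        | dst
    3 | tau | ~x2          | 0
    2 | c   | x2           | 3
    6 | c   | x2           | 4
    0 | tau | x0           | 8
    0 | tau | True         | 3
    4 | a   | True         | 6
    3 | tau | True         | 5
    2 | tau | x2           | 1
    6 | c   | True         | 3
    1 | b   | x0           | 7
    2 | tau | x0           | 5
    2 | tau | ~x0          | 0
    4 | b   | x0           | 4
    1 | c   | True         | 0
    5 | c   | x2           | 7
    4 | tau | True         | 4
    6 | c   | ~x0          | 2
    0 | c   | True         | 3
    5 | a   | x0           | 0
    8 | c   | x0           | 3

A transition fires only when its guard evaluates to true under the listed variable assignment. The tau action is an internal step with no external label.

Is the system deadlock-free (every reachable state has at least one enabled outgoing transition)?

R = {0,3,5,8}
  0: c→3  tau→3  tau→8  [3 exit(s)]
  3: tau→0  tau→5  [2 exit(s)]
  5: a→0  [1 exit(s)]
  8: c→3  [1 exit(s)]

Answer: DEADLOCK-FREE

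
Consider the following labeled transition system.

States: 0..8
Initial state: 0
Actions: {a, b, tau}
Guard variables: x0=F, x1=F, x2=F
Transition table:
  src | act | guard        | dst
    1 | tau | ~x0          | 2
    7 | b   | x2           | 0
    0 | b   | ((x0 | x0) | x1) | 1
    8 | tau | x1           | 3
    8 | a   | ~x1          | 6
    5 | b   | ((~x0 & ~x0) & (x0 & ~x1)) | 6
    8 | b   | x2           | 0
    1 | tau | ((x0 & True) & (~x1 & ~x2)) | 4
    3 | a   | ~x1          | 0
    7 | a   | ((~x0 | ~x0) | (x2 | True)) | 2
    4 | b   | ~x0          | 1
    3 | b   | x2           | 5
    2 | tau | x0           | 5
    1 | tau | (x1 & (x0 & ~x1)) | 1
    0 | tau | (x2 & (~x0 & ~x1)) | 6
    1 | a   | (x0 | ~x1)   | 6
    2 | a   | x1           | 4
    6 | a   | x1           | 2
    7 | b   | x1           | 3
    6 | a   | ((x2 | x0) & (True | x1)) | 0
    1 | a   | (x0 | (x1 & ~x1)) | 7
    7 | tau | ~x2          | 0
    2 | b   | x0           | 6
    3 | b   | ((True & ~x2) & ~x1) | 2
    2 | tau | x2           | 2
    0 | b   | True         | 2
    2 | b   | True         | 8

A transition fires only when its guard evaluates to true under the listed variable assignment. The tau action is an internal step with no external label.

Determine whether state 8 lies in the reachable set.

After dropping false guards: 10 live edges.
Layer 0: {0}
Layer 1: {2}  now seen {0,2}
Layer 2: {8}  now seen {0,2,8}
Layer 3: {6}  now seen {0,2,6,8}
Reach set: {0,2,6,8}
Path to 8: b·b

Answer: REACHABLE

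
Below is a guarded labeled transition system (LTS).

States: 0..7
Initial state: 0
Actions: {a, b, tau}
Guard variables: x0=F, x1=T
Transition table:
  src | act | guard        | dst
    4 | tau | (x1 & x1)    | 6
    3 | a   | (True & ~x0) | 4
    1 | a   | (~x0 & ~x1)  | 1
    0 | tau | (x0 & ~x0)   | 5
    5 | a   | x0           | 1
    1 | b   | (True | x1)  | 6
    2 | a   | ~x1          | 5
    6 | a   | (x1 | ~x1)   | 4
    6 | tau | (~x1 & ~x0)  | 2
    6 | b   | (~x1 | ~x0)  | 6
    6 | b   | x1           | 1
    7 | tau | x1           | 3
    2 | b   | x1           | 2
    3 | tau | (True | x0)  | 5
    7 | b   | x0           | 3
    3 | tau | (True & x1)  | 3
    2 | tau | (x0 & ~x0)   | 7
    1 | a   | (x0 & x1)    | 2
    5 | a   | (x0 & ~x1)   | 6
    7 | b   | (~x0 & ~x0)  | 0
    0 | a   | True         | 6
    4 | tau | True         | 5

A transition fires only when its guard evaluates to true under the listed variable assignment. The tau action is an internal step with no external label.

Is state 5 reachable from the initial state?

Guard filter leaves 13 enabled edge(s).
depth 0: {0}
depth 1: {6}  total {0,6}
depth 2: {1,4}  total {0,1,4,6}
depth 3: {5}  total {0,1,4,5,6}
Reachable = {0,1,4,5,6}
witness 5: a·a·tau

Answer: REACHABLE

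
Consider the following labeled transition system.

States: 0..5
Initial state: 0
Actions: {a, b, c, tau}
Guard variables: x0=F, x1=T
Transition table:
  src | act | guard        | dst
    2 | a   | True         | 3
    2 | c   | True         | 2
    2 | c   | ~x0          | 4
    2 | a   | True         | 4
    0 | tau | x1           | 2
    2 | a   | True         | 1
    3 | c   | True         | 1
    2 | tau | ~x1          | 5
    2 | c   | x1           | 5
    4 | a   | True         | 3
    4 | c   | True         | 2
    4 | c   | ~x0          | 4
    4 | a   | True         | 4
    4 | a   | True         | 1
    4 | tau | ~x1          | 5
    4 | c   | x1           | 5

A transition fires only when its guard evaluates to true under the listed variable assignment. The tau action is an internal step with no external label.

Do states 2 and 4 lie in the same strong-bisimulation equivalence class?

Compute ~ classes (split until stable):
  round 0: {{0,1,2,3,4,5}}
  round 1: {{0},{1,5},{2,4},{3}}
4 equivalence class(es) (converged in 2)
[2]={2,4}  [4]={2,4}

Answer: BISIMILAR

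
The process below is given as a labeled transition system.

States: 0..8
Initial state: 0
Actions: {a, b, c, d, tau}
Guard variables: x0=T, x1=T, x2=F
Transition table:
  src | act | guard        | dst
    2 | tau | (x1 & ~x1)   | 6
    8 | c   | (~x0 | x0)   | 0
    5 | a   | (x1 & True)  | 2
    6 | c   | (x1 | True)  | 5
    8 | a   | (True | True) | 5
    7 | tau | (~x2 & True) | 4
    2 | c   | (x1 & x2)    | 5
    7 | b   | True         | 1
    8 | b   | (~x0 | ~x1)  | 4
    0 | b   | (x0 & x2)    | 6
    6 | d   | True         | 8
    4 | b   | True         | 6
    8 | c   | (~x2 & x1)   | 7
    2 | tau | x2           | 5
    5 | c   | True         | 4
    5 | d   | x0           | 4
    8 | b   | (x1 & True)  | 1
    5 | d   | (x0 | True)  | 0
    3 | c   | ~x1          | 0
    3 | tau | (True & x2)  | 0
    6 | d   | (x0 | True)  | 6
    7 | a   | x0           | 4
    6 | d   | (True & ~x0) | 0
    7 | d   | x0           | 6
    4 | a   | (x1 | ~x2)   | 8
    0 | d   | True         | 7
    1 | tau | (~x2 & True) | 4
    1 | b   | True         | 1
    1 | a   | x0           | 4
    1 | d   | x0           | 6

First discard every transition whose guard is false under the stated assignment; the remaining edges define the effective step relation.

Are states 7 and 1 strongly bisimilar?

Answer: BISIMILAR

Working:
Bisimulation quotient by refinement:
  P[0] = {{0,1,2,3,4,5,6,7,8}}
  P[1] = {{0},{1,7},{2,3},{4},{5},{6},{8}}
7 equivalence class(es) (converged in 2)
7∈{1,7}, 1∈{1,7}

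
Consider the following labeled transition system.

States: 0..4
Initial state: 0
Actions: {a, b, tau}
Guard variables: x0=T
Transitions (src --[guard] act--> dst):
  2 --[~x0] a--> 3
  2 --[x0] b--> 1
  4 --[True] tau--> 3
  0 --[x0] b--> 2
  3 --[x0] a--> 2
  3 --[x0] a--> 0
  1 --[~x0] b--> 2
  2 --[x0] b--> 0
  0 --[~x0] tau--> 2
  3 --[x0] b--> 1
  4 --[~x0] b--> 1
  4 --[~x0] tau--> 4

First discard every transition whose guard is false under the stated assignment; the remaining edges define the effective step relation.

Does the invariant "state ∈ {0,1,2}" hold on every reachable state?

Safe = {0,1,2}
Reach set: {0,1,2}
  0: safe
  1: safe
  2: safe

Answer: INVARIANT HOLDS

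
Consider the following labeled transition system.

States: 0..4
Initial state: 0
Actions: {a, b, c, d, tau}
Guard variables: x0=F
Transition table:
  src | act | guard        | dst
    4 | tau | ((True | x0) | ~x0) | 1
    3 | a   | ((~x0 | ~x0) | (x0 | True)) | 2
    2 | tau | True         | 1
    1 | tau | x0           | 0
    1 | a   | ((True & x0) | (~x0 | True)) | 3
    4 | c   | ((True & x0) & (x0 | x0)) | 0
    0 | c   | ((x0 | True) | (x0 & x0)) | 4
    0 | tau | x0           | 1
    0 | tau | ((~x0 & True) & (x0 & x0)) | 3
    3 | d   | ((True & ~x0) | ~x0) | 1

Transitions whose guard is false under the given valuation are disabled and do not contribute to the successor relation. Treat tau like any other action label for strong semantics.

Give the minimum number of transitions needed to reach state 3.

Answer: 3

Analysis:
BFS to 3:
  depth 0: {0}
  depth 1: {4}
  depth 2: {1}
  depth 3: {3}
first hit 3 at d=3 via c·tau·a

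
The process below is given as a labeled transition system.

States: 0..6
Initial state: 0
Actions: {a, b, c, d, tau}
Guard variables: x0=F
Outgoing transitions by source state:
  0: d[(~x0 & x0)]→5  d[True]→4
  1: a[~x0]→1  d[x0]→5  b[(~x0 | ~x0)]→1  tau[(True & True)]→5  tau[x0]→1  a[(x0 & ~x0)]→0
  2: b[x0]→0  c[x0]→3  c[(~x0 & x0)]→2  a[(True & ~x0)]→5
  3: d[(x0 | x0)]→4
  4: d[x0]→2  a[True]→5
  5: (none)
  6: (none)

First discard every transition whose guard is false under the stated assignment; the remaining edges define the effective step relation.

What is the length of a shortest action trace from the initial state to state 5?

Breadth-first toward 5:
  L0 = {0}
  L1 = {4}
  L2 = {5}
5 enters at depth 2; path d·a

Answer: 2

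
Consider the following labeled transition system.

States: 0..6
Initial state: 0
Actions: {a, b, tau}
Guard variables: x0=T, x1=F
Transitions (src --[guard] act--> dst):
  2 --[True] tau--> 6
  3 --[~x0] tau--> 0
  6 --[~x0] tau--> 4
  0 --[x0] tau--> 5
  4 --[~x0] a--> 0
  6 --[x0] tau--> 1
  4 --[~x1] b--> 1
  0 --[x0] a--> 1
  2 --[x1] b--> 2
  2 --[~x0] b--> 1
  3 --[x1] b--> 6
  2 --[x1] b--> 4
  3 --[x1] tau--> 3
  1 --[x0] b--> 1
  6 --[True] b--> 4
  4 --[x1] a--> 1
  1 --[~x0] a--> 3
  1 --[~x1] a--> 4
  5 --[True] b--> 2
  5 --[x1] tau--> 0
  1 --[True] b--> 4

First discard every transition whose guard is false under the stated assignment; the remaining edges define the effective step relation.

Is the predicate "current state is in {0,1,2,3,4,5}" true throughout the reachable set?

Safe = {0,1,2,3,4,5}
Reach set: {0,1,2,4,5,6}
  0: ✓
  1: ✓
  2: ✓
  4: ✓
  5: ✓
  6: ✗ unsafe
counterexample path to 6: tau·b·tau

Answer: INVARIANT VIOLATED at state 6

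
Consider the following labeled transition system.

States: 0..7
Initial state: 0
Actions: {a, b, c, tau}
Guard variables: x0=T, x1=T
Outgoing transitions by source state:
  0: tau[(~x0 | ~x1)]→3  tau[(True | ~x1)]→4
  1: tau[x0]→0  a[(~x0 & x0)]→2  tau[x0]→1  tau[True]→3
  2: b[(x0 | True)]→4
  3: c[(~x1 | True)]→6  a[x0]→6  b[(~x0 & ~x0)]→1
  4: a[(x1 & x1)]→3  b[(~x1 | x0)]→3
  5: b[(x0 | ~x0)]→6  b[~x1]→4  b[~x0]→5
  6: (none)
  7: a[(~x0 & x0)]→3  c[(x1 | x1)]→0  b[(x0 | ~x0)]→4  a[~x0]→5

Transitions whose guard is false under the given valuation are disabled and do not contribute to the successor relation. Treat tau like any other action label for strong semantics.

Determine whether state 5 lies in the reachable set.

Guard filter leaves 12 enabled edge(s).
depth 0: {0}
depth 1: {4}  now seen {0,4}
depth 2: {3}  now seen {0,3,4}
depth 3: {6}  now seen {0,3,4,6}
Reach set: {0,3,4,6}

Answer: UNREACHABLE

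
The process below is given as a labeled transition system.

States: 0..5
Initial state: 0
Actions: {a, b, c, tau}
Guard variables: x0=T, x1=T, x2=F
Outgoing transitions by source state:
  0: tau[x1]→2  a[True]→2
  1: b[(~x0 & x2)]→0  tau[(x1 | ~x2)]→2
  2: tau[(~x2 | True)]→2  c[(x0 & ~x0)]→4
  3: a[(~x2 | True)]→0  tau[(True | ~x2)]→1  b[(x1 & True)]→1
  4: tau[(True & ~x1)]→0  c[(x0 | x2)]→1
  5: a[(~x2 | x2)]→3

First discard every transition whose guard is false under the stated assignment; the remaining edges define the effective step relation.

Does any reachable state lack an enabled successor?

Answer: DEADLOCK-FREE

Analysis:
Reachable = {0,2}
  0: a→2  tau→2  [2 exit(s)]
  2: tau→2  [1 exit(s)]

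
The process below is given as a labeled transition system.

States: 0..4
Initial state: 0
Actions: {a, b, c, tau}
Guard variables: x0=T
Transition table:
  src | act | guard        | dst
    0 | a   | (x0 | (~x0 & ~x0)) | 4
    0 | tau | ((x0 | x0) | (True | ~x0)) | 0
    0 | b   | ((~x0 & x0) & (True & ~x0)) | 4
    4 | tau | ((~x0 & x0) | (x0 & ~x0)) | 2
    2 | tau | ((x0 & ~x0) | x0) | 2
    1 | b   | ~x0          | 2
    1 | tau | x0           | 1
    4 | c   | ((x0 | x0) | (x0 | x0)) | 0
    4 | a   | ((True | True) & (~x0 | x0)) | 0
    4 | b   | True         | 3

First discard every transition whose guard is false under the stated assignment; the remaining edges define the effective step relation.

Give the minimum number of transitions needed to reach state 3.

Breadth-first toward 3:
  Layer 0: {0}
  Layer 1: {4}
  Layer 2: {3}
first hit 3 at d=2 via a·b

Answer: 2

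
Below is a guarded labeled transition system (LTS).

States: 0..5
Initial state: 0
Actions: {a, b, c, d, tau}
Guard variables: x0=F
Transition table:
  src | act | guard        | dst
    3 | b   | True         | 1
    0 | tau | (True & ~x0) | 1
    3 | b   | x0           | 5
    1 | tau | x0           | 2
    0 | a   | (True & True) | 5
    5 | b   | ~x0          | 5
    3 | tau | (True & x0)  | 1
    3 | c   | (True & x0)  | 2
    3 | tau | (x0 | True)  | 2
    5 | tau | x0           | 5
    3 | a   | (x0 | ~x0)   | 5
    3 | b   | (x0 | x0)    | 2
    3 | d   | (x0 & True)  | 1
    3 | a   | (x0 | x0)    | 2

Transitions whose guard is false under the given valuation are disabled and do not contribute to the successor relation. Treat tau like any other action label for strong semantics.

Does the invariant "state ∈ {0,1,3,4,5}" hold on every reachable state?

Allowed set {0,1,3,4,5}
Reach set: {0,1,5}
  0: safe
  1: safe
  5: safe

Answer: INVARIANT HOLDS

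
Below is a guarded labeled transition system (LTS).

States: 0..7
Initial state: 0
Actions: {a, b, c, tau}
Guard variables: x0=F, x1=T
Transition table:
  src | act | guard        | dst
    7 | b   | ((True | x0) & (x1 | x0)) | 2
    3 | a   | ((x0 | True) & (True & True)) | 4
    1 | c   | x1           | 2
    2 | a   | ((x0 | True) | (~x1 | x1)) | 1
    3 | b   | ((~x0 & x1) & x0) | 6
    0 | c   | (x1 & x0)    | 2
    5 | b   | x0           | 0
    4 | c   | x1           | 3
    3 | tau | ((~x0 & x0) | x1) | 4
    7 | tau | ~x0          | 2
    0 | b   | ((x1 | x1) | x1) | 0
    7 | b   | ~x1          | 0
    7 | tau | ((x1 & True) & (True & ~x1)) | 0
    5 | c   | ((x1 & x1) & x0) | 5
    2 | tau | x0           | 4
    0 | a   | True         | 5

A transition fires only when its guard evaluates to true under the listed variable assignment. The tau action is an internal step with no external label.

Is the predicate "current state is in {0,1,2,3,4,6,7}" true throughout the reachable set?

Answer: INVARIANT VIOLATED at state 5

Trace:
Allowed set {0,1,2,3,4,6,7}
Reachable = {0,5}
  0: safe
  5: ✗ unsafe
reach 5 via a — violates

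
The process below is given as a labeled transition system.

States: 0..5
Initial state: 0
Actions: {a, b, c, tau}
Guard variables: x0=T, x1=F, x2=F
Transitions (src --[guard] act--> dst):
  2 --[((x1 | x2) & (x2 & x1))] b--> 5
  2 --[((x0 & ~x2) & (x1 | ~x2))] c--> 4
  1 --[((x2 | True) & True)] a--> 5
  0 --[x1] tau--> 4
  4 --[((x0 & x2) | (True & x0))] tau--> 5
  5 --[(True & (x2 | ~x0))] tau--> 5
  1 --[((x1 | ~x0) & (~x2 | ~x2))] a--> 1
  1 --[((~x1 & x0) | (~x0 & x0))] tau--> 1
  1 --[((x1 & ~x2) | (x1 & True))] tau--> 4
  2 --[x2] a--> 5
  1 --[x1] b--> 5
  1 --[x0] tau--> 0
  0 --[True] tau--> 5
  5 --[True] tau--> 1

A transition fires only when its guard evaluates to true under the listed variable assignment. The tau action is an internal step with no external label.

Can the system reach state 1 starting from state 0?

Answer: REACHABLE

Trace:
After dropping false guards: 7 live edges.
L0 = {0}
L1 = {5}  total {0,5}
L2 = {1}  total {0,1,5}
Reachable = {0,1,5}
Path to 1: tau·tau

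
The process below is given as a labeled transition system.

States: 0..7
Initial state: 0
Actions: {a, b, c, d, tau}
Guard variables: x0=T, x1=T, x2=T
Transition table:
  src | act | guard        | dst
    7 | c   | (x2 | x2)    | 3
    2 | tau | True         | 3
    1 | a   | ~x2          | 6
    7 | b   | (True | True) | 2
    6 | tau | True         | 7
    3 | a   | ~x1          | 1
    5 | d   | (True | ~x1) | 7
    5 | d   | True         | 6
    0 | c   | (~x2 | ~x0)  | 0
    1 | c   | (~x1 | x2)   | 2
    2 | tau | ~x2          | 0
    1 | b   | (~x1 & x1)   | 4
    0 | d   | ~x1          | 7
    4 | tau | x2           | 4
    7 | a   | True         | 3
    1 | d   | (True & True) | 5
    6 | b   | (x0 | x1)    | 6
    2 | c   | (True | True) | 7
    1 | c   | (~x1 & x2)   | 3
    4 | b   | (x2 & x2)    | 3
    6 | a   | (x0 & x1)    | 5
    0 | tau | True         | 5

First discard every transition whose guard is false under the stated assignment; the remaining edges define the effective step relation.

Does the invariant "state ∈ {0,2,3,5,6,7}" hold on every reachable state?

Answer: INVARIANT HOLDS

Trace:
Inv-set: {0,2,3,5,6,7}
R = {0,2,3,5,6,7}
  0: safe
  2: safe
  3: safe
  5: safe
  6: safe
  7: safe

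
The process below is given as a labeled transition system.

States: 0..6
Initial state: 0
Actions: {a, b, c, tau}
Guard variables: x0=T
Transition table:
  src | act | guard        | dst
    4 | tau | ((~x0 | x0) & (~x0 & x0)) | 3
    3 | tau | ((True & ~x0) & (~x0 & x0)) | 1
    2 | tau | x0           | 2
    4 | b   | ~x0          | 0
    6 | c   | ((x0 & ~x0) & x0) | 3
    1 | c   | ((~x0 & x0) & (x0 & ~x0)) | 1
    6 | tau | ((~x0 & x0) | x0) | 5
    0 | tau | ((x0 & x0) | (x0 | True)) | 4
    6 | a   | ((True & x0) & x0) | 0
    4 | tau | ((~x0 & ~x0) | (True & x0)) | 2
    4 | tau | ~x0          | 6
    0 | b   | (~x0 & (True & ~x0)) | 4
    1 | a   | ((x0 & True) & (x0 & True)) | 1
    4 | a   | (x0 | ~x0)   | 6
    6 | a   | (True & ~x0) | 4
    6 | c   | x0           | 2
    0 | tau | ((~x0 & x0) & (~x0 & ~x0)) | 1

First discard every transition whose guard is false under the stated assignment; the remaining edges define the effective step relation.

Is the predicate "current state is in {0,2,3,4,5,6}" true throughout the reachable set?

Answer: INVARIANT HOLDS

Analysis:
Inv-set: {0,2,3,4,5,6}
R = {0,2,4,5,6}
  0: safe
  2: safe
  4: safe
  5: safe
  6: safe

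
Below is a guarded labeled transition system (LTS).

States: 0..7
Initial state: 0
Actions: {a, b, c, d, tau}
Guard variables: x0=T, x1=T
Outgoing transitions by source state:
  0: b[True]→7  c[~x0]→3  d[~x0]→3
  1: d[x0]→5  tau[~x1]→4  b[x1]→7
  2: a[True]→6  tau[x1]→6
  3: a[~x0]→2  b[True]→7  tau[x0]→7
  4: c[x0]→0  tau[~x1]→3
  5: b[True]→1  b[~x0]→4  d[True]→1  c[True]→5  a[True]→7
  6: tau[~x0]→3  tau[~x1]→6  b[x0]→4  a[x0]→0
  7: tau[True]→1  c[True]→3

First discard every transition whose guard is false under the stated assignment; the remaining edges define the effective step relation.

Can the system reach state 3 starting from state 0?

After dropping false guards: 16 live edges.
L0 = {0}
L1 = {7}  total {0,7}
L2 = {1,3}  total {0,1,3,7}
L3 = {5}  total {0,1,3,5,7}
R = {0,1,3,5,7}
Path to 3: b·c

Answer: REACHABLE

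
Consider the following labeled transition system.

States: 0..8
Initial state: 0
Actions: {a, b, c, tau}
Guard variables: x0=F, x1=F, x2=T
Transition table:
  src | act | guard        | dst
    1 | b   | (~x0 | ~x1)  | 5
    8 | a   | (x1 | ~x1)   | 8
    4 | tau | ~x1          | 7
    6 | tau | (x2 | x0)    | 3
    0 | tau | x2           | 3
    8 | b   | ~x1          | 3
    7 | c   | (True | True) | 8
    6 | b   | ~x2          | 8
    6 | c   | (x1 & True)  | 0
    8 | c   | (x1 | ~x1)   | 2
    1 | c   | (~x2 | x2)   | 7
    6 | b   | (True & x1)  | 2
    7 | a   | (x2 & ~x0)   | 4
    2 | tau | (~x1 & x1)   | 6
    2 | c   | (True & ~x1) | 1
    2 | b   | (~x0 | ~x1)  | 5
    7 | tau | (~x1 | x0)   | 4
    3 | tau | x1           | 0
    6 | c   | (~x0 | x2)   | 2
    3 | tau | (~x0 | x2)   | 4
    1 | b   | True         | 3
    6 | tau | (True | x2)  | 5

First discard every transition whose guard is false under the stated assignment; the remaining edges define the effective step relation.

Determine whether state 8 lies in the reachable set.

Answer: REACHABLE

Working:
After dropping false guards: 17 live edges.
depth 0: {0}
depth 1: {3}  now seen {0,3}
depth 2: {4}  now seen {0,3,4}
depth 3: {7}  now seen {0,3,4,7}
depth 4: {8}  now seen {0,3,4,7,8}
depth 5: {2}  now seen {0,2,3,4,7,8}
depth 6: {1,5}  now seen {0,1,2,3,4,5,7,8}
Reachable = {0,1,2,3,4,5,7,8}
trace reaching 8: tau·tau·tau·c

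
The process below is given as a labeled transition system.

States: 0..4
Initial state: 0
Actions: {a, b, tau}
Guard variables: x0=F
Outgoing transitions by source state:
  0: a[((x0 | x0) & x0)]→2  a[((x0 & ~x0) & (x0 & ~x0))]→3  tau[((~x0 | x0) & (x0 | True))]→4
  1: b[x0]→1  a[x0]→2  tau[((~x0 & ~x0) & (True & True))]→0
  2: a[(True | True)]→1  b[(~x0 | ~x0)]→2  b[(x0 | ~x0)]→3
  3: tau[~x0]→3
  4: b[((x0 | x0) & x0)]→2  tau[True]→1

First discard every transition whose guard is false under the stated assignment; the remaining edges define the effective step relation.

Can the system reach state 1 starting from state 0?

Answer: REACHABLE

Analysis:
After dropping false guards: 7 live edges.
depth 0: {0}
depth 1: {4}  total {0,4}
depth 2: {1}  total {0,1,4}
Reach set: {0,1,4}
Path to 1: tau·tau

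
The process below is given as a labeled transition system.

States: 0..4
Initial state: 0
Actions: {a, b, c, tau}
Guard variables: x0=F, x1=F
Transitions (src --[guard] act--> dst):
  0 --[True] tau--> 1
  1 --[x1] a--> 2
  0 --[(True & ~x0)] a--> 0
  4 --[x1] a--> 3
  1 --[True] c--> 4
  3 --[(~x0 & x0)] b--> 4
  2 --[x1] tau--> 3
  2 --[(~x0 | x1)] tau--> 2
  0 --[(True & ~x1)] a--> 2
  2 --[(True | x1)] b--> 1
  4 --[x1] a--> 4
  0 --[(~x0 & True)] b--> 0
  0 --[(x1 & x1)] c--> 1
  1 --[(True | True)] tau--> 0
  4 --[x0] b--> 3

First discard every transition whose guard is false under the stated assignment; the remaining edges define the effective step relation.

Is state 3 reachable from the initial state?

8 transition(s) survive guard evaluation.
L0 = {0}
L1 = {1,2}  now seen {0,1,2}
L2 = {4}  now seen {0,1,2,4}
Reach set: {0,1,2,4}

Answer: UNREACHABLE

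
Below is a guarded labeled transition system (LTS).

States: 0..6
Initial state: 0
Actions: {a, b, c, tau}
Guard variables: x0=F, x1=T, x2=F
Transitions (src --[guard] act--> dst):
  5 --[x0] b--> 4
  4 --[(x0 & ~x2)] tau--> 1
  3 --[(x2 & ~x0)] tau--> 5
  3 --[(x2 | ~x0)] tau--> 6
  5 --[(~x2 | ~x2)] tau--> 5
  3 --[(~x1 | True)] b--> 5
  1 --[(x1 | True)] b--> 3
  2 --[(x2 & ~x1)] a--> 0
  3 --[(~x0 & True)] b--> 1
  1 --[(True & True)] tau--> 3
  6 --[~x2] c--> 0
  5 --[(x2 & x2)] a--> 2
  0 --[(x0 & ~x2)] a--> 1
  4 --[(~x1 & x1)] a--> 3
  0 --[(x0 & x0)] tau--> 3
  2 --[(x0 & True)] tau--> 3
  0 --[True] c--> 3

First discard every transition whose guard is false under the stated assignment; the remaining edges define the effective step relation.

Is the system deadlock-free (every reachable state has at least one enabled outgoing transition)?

R = {0,1,3,5,6}
  0: c→3  [1 exit(s)]
  1: b→3  tau→3  [2 exit(s)]
  3: b→1  b→5  tau→6  [3 exit(s)]
  5: tau→5  [1 exit(s)]
  6: c→0  [1 exit(s)]

Answer: DEADLOCK-FREE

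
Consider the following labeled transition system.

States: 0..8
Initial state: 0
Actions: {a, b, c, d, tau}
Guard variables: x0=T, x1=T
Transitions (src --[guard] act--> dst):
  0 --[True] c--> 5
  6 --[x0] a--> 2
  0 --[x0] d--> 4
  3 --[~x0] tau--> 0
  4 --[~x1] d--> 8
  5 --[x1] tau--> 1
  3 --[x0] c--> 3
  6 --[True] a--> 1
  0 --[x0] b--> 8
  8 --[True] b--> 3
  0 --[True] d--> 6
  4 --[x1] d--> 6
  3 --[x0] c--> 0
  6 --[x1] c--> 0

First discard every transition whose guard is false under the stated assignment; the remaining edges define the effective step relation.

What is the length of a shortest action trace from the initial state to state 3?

Layered search for 3:
  L0 = {0}
  L1 = {4,5,6,8}
  L2 = {1,2,3}
3 enters at depth 2; path b·b

Answer: 2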